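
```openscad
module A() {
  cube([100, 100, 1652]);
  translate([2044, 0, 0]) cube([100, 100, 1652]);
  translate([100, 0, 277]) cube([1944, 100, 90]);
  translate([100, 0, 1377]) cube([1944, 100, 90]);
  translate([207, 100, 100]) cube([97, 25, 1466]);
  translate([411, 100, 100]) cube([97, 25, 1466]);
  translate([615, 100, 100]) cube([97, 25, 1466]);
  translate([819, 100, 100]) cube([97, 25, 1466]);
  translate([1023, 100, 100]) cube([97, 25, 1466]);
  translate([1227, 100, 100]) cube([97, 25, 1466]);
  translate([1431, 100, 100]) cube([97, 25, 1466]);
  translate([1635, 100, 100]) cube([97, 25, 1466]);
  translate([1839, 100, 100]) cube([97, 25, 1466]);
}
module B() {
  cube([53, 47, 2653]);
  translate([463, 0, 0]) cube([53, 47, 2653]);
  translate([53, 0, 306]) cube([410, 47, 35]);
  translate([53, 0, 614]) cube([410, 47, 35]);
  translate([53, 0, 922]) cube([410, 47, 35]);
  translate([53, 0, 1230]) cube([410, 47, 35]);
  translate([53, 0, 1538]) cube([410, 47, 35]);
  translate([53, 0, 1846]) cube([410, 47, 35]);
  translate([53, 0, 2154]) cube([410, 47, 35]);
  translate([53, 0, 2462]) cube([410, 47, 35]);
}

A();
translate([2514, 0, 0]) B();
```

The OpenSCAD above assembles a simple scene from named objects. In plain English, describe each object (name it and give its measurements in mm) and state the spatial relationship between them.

A is a fence section. Two 100×100 mm posts, 1652 mm tall, stand on the floor with a clear span of 1944 mm between their inner faces. Two horizontal rails of 100×90 mm section span the gap between the posts with their undersides at z = 277 mm and z = 1377 mm, flush with the posts' −y face. 9 pickets, each 97 mm wide, 25 mm thick and 1466 mm tall, are fixed to the +y face of the rails with their bottoms at z = 100 mm, evenly spaced across the span with equal gaps (rounded down to the nearest mm) at the −x end and between each pair — any rounding remainder accumulates at the +x end.

B is a wooden ladder with two side rails of 53×47 mm section and 2653 mm height, set 516 mm apart overall. Between them run 8 rectangular rungs (47 mm deep, 35 mm thick), front faces flush with the rails' −y face. The bottom of the first rung is 306 mm above the floor and each subsequent rung is 308 mm higher than the one below.

The ladder is on the floor beside the fence section on its +x side.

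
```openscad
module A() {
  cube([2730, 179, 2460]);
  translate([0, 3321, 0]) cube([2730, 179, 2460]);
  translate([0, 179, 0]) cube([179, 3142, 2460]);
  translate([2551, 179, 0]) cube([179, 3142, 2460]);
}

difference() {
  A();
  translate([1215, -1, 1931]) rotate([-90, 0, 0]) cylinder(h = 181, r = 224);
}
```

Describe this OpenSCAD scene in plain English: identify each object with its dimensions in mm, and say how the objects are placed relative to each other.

A is a box-shaped house frame (walls only): outside footprint 2730×3500 mm, wall height 2460 mm, wall thickness 179 mm. The two y-facing walls run the full x-width; the two x-facing walls fit between the inner faces of the y-facing walls.

The house frame has a circular hole of radius 224 mm through its front wall, centred at (x = 1215, z = 1931).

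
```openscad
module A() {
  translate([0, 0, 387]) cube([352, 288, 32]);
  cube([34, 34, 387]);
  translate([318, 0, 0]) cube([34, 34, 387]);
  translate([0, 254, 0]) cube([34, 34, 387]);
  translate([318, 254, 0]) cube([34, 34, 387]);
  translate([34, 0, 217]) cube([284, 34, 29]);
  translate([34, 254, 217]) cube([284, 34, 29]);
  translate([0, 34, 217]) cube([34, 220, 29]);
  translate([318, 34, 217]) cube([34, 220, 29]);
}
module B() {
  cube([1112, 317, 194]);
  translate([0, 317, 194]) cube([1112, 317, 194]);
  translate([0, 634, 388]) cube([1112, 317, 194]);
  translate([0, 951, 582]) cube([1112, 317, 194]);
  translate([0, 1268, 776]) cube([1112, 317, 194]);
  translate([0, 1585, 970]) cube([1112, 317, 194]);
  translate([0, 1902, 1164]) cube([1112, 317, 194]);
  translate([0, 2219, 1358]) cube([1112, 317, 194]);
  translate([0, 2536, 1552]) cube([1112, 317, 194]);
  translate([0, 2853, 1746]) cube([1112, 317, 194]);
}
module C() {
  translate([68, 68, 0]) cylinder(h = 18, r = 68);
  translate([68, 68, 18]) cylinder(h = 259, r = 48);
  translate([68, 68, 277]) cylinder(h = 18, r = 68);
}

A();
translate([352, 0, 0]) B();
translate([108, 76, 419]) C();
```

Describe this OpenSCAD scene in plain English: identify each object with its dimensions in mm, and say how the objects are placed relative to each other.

A is a simple wooden stool: a rectangular seat 352 mm (x) by 288 mm (y), 32 mm thick, top face at z = 419 mm, on four square legs, each 34×34 mm in cross-section. The legs rest on z = 0, each flush with a corner of the seat. Four stretchers, 34 mm wide and 29 mm tall, connect adjacent legs with their undersides at z = 217 mm, each running between the inner faces of the legs it joins and aligned with the legs' outer faces on the other axis.

B is a straight staircase of 10 solid steps. Each step is 1112 mm wide (x), 317 mm deep (y, the going) and 194 mm tall (the rise). The first step rests on the floor; each subsequent step sits one going further in +y and one rise higher in +z, directly behind and above the previous step with no overlap.

C is a spool: two coaxial disc flanges of radius 68 mm and thickness 18 mm, joined by a core cylinder of radius 48 mm and height 259 mm. The lower flange rests on z = 0 and the three cylinders share a vertical axis.

The staircase is against the stool's +x side, with their −y faces flush. The spool is on top of the stool, centred.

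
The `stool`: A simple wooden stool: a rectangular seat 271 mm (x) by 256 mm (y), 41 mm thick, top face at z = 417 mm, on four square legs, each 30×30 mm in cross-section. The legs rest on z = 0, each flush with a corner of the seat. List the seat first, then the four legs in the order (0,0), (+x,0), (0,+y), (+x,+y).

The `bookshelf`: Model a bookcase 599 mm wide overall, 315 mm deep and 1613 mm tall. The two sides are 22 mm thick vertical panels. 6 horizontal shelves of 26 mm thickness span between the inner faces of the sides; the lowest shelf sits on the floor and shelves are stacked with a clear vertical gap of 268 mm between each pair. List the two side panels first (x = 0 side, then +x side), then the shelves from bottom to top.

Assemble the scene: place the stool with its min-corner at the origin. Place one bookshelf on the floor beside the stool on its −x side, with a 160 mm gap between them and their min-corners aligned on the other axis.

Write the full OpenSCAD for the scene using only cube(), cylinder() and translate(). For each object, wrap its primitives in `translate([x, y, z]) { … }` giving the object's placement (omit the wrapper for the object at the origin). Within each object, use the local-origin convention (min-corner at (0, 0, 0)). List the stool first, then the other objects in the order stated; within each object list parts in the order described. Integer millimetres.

translate([0, 0, 376]) cube([271, 256, 41]);
cube([30, 30, 376]);
translate([241, 0, 0]) cube([30, 30, 376]);
translate([0, 226, 0]) cube([30, 30, 376]);
translate([241, 226, 0]) cube([30, 30, 376]);
translate([-759, 0, 0]) {
  cube([22, 315, 1613]);
  translate([577, 0, 0]) cube([22, 315, 1613]);
  translate([22, 0, 0]) cube([555, 315, 26]);
  translate([22, 0, 294]) cube([555, 315, 26]);
  translate([22, 0, 588]) cube([555, 315, 26]);
  translate([22, 0, 882]) cube([555, 315, 26]);
  translate([22, 0, 1176]) cube([555, 315, 26]);
  translate([22, 0, 1470]) cube([555, 315, 26]);
}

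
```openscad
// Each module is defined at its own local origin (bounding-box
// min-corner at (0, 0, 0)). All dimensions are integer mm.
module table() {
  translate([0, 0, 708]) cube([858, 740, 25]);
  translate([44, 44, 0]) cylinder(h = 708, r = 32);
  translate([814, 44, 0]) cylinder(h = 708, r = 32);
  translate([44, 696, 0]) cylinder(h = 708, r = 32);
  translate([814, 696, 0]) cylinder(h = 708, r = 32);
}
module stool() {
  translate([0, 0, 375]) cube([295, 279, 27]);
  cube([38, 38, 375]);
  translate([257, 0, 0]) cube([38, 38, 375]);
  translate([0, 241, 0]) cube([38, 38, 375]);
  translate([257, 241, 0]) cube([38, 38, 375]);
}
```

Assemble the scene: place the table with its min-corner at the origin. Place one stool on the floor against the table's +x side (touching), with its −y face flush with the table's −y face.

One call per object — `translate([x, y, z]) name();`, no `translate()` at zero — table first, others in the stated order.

table();
translate([858, 0, 0]) stool();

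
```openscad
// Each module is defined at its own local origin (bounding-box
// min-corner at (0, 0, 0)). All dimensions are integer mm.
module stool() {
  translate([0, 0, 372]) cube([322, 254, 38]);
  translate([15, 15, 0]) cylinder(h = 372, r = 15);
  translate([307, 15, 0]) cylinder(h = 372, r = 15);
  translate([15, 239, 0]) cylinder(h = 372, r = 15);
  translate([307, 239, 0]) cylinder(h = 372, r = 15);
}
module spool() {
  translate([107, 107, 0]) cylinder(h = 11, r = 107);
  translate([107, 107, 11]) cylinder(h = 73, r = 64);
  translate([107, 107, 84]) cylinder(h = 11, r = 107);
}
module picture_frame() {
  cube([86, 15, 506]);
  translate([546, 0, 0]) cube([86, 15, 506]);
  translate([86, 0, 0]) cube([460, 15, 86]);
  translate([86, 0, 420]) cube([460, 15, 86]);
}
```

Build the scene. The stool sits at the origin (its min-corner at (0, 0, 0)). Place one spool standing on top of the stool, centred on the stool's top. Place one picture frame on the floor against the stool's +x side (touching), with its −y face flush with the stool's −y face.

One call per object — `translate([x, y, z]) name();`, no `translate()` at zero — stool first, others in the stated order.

stool();
translate([54, 20, 410]) spool();
translate([322, 0, 0]) picture_frame();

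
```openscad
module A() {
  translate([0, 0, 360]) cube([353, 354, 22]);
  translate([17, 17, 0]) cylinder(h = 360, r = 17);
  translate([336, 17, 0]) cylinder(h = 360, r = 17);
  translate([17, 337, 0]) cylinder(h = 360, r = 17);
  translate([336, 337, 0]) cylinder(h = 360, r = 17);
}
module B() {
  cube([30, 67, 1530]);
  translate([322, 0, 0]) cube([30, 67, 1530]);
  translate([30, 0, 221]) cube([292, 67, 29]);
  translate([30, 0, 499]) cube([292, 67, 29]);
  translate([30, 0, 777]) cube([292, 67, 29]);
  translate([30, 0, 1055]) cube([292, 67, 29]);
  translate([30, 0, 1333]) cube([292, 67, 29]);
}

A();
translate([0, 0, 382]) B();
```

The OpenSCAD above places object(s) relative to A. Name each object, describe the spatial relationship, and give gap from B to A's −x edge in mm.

The ladder's min-x is at 0; the stool's min-x is 0; gap = 0 mm.

A is a stool. B is a ladder. The ladder is on top of the stool. The gap from the ladder to the stool's −x edge is 0 mm.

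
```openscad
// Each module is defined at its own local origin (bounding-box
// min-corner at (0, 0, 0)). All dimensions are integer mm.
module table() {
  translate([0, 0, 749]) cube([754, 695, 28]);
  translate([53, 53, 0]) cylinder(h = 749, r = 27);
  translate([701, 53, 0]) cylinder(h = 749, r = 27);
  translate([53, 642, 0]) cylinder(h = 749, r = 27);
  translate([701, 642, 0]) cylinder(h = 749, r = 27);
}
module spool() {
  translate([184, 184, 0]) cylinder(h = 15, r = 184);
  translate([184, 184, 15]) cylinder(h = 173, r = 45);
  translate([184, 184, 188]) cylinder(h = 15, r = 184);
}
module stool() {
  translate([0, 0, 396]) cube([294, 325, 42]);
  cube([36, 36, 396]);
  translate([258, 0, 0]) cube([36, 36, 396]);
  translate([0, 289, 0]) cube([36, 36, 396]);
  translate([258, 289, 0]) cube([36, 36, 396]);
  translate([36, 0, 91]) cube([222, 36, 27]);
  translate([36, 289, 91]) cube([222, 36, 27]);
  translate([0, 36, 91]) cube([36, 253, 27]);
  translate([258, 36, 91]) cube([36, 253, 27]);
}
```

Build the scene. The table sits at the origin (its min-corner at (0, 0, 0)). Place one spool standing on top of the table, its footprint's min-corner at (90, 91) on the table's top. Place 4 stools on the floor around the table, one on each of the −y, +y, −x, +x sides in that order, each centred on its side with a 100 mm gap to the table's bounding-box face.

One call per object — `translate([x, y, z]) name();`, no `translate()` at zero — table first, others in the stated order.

table();
translate([90, 91, 777]) spool();
translate([230, -425, 0]) stool();
translate([230, 795, 0]) stool();
translate([-394, 185, 0]) stool();
translate([854, 185, 0]) stool();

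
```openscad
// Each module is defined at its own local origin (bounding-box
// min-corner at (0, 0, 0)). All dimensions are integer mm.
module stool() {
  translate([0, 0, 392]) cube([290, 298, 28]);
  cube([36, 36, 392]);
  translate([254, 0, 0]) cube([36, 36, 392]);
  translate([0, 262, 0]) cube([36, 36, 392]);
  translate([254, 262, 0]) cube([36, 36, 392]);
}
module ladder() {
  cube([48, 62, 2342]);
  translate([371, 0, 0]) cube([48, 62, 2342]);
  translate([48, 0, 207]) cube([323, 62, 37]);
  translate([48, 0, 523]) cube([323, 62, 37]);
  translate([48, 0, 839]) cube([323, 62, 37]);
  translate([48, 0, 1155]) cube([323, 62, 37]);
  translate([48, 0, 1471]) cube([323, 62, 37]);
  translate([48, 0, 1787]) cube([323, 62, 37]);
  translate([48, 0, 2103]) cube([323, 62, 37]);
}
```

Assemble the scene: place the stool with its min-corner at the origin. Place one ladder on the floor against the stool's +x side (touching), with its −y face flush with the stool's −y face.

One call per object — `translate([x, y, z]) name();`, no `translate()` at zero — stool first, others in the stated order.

stool();
translate([290, 0, 0]) ladder();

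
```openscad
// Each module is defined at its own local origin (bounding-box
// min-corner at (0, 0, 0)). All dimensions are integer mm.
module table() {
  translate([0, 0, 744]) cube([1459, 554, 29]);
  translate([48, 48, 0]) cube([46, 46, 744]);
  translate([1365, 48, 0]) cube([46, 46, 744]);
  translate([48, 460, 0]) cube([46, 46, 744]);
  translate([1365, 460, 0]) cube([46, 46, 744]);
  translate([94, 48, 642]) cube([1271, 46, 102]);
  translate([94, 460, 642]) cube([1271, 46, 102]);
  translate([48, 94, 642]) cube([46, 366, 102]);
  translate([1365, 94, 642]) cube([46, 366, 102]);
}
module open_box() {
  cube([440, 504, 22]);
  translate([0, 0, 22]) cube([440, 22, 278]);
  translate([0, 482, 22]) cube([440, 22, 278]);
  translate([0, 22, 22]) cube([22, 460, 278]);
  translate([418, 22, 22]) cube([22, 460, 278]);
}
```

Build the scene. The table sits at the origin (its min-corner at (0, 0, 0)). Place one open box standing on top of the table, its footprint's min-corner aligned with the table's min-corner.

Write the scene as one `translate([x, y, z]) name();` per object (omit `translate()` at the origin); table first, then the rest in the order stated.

table();
translate([0, 0, 773]) open_box();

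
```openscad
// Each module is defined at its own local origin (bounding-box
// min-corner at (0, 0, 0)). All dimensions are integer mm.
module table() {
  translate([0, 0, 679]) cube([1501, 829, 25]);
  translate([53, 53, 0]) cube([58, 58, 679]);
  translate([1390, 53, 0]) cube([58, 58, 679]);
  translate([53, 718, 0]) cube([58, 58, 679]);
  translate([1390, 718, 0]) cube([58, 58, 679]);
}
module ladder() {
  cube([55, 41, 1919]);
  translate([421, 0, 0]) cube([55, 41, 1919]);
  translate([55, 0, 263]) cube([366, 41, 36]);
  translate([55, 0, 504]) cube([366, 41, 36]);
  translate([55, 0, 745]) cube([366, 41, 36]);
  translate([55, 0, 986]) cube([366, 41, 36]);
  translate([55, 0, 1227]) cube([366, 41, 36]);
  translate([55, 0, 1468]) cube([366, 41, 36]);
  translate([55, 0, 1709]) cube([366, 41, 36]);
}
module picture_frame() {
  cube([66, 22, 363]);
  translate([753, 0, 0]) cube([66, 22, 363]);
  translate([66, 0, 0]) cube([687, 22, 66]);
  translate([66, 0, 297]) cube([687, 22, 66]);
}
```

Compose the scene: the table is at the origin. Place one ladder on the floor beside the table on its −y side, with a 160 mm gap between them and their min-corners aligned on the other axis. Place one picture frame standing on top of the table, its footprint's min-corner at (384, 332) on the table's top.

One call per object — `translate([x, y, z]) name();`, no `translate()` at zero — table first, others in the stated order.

table();
translate([0, -201, 0]) ladder();
translate([384, 332, 704]) picture_frame();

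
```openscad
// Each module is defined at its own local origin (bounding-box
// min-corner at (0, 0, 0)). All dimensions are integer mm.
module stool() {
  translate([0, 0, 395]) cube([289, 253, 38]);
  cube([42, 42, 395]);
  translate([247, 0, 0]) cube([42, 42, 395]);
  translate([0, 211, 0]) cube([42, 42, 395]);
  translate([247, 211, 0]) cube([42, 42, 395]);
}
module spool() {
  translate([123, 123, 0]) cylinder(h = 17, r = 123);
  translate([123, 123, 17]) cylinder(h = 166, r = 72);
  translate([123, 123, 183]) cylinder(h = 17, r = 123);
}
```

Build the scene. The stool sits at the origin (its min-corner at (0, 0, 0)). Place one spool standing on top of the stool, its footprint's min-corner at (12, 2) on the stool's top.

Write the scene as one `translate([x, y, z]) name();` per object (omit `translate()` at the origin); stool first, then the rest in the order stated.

stool();
translate([12, 2, 433]) spool();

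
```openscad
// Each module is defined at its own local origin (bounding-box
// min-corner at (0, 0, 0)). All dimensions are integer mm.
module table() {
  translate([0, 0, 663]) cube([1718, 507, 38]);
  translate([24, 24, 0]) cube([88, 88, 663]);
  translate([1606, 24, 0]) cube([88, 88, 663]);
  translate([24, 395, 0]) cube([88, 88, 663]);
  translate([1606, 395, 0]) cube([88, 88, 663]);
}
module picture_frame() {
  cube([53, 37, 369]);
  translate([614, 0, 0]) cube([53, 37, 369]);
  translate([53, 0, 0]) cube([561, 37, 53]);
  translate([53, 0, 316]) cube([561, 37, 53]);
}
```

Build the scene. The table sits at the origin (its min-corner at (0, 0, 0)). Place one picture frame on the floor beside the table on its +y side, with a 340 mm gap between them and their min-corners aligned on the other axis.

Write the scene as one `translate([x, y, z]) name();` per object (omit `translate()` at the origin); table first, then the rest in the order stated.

table();
translate([0, 847, 0]) picture_frame();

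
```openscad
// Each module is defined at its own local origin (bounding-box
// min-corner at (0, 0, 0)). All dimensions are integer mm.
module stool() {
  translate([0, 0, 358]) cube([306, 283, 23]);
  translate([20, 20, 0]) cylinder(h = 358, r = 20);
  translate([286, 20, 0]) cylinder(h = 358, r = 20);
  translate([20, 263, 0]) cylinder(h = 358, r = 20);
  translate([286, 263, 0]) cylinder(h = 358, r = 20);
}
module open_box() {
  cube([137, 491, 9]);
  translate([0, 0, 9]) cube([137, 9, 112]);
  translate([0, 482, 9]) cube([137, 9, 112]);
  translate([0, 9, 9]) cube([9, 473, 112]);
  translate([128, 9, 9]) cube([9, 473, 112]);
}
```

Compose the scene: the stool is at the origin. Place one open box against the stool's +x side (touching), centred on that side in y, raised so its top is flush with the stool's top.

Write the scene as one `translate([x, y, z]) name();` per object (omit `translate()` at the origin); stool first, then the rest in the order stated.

stool();
translate([306, -104, 260]) open_box();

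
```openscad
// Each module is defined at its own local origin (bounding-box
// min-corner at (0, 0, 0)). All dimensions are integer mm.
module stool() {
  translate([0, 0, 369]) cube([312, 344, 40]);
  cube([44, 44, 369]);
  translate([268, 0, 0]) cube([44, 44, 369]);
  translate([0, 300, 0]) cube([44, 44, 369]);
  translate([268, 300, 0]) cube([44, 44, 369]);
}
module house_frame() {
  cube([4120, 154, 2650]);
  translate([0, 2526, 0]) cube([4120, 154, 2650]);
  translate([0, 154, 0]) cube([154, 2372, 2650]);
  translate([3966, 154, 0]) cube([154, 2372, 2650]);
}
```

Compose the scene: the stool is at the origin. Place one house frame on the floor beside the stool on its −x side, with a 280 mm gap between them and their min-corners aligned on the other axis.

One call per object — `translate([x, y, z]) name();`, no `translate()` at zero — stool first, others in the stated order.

stool();
translate([-4400, 0, 0]) house_frame();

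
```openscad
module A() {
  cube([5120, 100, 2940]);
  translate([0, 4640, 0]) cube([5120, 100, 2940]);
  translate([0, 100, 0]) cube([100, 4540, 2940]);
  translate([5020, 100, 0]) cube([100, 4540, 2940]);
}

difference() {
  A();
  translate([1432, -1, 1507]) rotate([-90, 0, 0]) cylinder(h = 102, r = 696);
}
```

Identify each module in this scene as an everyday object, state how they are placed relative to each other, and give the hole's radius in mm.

A is a house frame. The house frame has a circular hole through its front wall. The hole's radius is 696 mm.

The subtracted cylinder has r = 696 mm.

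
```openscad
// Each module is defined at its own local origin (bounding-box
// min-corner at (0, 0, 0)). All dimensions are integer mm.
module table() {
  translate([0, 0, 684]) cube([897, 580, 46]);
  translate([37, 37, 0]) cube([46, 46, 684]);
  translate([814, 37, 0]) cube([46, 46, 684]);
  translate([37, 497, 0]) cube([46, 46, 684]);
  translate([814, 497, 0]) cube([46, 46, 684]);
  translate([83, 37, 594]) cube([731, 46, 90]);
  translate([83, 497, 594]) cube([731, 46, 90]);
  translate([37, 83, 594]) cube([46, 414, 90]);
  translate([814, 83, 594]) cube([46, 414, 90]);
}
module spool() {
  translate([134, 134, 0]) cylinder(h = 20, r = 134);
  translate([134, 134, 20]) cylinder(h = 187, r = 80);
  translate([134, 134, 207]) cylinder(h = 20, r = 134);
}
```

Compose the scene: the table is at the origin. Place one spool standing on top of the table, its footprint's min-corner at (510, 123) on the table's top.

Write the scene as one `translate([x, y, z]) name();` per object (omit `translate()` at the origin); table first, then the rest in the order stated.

table();
translate([510, 123, 730]) spool();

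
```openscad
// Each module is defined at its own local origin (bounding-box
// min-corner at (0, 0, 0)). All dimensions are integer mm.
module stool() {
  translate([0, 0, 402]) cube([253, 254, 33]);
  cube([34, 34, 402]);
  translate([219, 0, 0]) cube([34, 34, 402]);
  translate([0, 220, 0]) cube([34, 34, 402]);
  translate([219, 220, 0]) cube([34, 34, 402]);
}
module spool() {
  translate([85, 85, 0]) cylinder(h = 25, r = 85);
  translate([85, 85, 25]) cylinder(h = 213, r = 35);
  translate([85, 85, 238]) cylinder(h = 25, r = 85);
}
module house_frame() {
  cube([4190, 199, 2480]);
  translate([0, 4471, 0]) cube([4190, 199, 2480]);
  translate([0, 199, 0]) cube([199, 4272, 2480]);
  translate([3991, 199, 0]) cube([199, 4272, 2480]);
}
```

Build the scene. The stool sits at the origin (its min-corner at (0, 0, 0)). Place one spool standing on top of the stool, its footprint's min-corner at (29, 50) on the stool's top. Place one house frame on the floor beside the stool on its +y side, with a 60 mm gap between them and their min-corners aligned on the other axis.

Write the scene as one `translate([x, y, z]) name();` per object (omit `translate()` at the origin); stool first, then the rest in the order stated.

stool();
translate([29, 50, 435]) spool();
translate([0, 314, 0]) house_frame();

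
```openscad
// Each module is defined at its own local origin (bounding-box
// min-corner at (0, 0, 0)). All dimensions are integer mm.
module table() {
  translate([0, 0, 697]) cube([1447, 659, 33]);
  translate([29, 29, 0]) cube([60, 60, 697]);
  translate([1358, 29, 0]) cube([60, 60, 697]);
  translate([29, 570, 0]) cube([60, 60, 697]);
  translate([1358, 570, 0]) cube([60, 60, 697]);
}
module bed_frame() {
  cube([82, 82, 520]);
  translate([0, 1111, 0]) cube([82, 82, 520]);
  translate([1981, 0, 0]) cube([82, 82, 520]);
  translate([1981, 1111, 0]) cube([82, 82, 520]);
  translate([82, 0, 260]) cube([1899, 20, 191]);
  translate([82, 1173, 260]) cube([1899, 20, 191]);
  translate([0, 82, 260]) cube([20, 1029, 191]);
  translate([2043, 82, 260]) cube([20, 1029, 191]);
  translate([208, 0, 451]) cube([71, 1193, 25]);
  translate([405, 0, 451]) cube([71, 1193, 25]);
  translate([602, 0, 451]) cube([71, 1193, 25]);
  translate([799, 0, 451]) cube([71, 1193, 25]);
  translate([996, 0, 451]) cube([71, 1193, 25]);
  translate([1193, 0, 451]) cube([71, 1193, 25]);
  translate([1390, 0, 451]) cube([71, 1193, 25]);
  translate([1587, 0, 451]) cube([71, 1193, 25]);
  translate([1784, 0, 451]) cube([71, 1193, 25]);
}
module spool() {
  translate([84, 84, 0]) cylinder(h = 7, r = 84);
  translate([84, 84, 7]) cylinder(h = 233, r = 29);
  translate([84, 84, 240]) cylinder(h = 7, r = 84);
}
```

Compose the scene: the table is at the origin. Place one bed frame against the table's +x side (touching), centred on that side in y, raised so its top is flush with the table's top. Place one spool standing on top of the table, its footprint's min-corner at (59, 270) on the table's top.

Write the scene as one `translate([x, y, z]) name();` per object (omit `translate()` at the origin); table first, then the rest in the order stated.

table();
translate([1447, -267, 210]) bed_frame();
translate([59, 270, 730]) spool();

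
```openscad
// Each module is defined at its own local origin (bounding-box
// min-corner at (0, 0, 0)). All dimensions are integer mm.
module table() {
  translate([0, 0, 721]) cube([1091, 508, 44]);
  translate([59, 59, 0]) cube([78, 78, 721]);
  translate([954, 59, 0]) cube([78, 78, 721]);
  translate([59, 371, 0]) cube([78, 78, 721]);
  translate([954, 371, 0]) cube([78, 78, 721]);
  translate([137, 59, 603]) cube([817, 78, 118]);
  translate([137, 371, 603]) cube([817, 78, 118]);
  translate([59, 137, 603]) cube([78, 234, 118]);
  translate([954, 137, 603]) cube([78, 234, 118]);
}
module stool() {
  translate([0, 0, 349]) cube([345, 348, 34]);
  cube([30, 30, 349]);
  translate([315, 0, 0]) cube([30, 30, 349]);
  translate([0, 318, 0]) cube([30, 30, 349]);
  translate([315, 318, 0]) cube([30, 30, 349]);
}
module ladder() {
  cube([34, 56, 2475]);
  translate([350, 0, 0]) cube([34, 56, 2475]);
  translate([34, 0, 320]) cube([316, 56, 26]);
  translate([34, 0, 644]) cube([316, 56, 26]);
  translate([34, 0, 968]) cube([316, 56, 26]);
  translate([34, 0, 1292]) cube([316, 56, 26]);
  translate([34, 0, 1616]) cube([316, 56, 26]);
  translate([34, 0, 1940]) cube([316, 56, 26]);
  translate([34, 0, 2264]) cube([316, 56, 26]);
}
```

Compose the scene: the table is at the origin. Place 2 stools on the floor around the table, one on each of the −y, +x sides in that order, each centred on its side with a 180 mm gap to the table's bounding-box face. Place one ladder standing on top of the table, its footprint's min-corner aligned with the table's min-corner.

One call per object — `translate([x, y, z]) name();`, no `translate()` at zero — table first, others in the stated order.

table();
translate([373, -528, 0]) stool();
translate([1271, 80, 0]) stool();
translate([0, 0, 765]) ladder();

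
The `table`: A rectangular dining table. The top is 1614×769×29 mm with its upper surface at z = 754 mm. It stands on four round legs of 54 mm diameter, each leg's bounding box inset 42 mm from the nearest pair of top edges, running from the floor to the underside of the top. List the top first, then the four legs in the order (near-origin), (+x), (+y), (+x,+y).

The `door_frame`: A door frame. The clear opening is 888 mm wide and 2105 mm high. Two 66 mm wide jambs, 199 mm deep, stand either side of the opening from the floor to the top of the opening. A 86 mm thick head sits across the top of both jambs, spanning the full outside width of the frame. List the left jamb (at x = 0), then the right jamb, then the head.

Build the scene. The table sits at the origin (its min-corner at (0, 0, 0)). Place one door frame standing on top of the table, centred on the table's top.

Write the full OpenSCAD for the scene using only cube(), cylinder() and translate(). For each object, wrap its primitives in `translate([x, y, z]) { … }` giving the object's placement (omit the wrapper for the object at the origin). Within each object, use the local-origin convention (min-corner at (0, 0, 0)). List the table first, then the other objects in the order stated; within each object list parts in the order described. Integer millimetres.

translate([0, 0, 725]) cube([1614, 769, 29]);
translate([69, 69, 0]) cylinder(h = 725, r = 27);
translate([1545, 69, 0]) cylinder(h = 725, r = 27);
translate([69, 700, 0]) cylinder(h = 725, r = 27);
translate([1545, 700, 0]) cylinder(h = 725, r = 27);
translate([297, 285, 754]) {
  cube([66, 199, 2105]);
  translate([954, 0, 0]) cube([66, 199, 2105]);
  translate([0, 0, 2105]) cube([1020, 199, 86]);
}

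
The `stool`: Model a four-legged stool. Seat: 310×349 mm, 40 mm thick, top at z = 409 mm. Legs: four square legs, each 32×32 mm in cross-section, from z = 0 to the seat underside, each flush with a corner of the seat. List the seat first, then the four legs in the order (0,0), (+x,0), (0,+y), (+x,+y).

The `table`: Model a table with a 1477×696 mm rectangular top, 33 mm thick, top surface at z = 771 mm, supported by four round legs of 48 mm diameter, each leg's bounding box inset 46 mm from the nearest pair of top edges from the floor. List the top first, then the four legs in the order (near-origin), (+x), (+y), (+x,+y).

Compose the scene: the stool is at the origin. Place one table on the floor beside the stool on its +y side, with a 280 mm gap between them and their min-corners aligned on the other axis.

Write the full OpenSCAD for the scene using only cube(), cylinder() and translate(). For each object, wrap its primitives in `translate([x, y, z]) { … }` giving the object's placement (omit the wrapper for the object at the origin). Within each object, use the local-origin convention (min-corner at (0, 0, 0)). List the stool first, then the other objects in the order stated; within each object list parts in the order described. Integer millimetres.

translate([0, 0, 369]) cube([310, 349, 40]);
cube([32, 32, 369]);
translate([278, 0, 0]) cube([32, 32, 369]);
translate([0, 317, 0]) cube([32, 32, 369]);
translate([278, 317, 0]) cube([32, 32, 369]);
translate([0, 629, 0]) {
  translate([0, 0, 738]) cube([1477, 696, 33]);
  translate([70, 70, 0]) cylinder(h = 738, r = 24);
  translate([1407, 70, 0]) cylinder(h = 738, r = 24);
  translate([70, 626, 0]) cylinder(h = 738, r = 24);
  translate([1407, 626, 0]) cylinder(h = 738, r = 24);
}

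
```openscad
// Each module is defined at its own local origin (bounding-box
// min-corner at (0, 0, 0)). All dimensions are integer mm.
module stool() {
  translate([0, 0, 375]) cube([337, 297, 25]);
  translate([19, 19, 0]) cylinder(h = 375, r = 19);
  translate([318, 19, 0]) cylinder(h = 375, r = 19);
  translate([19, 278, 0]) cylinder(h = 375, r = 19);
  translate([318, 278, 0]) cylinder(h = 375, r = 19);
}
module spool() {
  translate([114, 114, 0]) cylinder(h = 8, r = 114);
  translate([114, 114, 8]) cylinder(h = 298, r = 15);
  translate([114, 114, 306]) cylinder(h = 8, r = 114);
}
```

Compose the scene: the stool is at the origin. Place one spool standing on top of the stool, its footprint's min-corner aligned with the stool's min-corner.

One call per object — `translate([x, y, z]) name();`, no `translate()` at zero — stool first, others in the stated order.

stool();
translate([0, 0, 400]) spool();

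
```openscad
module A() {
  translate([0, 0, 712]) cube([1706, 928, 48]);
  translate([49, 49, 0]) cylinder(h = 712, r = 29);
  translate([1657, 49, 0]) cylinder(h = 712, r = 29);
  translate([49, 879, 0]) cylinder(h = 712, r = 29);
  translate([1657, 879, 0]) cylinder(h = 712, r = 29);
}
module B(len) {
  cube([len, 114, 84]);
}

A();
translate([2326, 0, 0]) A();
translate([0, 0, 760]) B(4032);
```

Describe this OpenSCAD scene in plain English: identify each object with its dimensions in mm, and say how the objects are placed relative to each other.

A is a rectangular dining table. The top is 1706×928×48 mm with its upper surface at z = 760 mm. It stands on four round legs of 58 mm diameter, each leg's bounding box inset 20 mm from the nearest pair of top edges, running from the floor to the underside of the top.

B is a rectangular beam 4032 mm long (x), 114 mm deep (y), 84 mm thick (z).

The beam spans the tops of two tables placed 620 mm apart, resting at z = 760 mm.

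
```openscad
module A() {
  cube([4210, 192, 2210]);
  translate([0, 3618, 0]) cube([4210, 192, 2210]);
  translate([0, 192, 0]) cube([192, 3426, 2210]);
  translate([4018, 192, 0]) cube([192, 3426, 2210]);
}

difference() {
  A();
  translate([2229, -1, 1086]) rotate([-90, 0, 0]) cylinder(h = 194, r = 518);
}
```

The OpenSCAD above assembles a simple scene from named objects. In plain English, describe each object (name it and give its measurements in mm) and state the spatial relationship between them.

A is a box-shaped house frame (walls only): outside footprint 4210×3810 mm, wall height 2210 mm, wall thickness 192 mm. The two y-facing walls run the full x-width; the two x-facing walls fit between the inner faces of the y-facing walls.

The house frame has a circular hole of radius 518 mm through its front wall, centred at (x = 2229, z = 1086).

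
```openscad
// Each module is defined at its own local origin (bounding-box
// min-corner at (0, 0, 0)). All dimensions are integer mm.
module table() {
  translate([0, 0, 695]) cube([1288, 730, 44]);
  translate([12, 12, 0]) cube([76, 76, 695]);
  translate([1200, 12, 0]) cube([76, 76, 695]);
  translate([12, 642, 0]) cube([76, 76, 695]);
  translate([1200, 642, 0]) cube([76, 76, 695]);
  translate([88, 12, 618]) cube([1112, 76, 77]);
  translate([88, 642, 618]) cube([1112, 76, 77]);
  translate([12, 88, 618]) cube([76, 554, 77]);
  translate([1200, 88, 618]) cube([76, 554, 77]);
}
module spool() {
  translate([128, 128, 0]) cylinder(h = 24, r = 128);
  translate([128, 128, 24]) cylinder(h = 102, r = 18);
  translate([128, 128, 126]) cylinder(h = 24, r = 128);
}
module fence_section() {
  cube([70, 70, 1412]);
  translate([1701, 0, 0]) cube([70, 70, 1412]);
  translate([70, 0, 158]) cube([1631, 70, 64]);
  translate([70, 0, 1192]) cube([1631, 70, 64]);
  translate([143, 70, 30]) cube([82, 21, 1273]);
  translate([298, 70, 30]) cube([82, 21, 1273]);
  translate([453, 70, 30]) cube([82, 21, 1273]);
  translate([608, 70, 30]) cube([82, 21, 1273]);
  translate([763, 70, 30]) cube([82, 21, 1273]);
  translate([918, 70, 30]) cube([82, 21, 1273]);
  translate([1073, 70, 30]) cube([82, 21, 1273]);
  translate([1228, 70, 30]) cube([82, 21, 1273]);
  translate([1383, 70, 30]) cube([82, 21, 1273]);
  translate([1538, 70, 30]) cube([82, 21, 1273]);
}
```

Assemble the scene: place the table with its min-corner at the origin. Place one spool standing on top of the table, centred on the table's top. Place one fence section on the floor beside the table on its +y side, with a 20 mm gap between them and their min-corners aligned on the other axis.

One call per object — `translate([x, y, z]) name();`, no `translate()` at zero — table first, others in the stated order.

table();
translate([516, 237, 739]) spool();
translate([0, 750, 0]) fence_section();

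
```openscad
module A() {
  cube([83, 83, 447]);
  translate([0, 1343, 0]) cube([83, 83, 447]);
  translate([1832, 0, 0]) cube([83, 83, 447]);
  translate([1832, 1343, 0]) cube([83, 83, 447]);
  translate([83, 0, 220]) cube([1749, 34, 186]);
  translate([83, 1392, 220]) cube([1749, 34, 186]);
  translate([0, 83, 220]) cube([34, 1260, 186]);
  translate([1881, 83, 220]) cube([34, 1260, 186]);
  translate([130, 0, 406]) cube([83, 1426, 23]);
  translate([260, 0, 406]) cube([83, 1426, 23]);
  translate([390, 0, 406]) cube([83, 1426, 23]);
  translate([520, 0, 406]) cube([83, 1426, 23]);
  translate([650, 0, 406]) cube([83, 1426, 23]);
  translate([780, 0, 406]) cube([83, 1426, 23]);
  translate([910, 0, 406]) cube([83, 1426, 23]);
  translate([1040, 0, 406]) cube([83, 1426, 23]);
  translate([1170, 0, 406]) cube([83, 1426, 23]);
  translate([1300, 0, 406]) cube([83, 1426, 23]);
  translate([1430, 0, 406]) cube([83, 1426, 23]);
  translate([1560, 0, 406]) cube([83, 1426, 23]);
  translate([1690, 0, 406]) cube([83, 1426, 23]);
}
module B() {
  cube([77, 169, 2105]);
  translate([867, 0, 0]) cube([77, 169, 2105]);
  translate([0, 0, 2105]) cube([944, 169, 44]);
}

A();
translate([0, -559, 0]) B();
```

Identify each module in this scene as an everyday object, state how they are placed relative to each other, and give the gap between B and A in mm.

A is a bed frame. B is a door frame. The door frame is on the floor beside the bed frame on its −y side. The gap between the door frame and the bed frame is 390 mm.

The door frame's nearest face is 390 mm from the bed frame's −y face.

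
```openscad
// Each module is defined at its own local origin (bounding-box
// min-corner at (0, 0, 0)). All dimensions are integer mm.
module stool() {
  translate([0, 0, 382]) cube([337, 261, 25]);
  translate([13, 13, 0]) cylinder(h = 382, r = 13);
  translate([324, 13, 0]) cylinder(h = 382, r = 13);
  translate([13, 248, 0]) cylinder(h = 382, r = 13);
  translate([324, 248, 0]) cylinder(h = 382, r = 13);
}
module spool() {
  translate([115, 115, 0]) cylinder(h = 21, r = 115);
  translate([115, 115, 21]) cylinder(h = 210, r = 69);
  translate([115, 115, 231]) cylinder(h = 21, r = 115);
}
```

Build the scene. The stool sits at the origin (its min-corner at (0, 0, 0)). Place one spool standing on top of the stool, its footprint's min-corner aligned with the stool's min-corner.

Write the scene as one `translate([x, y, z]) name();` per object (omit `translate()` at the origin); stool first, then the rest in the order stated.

stool();
translate([0, 0, 407]) spool();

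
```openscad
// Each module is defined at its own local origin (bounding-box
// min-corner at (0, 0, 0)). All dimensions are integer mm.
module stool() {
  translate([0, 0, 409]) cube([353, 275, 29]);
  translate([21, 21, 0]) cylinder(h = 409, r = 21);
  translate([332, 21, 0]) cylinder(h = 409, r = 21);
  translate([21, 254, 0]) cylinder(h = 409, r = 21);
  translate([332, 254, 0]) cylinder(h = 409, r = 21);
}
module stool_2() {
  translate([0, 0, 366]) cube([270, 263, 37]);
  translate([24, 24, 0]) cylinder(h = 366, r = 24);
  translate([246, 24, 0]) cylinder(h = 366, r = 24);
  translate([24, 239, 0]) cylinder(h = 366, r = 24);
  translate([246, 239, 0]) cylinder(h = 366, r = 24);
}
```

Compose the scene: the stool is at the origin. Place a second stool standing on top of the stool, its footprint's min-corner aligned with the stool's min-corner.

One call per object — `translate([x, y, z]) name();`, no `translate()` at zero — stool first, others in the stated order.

stool();
translate([0, 0, 438]) stool_2();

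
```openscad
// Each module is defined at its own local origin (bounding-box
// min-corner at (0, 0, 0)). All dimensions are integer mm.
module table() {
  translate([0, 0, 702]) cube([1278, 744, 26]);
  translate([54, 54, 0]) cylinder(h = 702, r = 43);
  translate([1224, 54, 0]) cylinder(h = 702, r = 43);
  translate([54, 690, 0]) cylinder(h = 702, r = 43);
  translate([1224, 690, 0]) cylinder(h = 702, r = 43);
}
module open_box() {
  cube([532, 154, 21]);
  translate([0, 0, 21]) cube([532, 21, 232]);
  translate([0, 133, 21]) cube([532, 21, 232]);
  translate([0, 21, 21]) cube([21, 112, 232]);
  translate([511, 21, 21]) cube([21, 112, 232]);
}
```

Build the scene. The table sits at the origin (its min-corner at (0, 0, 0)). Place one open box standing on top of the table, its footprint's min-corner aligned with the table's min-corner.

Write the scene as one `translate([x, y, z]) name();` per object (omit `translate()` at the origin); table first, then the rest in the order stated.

table();
translate([0, 0, 728]) open_box();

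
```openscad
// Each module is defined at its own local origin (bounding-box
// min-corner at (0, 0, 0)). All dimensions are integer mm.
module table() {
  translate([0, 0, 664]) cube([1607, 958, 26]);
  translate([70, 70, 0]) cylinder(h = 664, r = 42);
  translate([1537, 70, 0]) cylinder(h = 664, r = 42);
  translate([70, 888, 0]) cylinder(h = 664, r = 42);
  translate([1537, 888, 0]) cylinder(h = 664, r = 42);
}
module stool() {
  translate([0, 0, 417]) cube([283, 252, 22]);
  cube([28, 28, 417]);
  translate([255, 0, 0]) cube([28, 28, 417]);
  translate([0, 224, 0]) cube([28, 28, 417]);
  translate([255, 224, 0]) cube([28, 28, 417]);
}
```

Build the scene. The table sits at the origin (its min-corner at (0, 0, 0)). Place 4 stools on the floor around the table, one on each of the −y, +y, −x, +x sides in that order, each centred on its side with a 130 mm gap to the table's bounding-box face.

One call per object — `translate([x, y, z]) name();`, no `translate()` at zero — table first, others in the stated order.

table();
translate([662, -382, 0]) stool();
translate([662, 1088, 0]) stool();
translate([-413, 353, 0]) stool();
translate([1737, 353, 0]) stool();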